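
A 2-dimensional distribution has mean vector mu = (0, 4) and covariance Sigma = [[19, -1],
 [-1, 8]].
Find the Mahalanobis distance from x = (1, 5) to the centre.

Step 1 — centre the observation: (x - mu) = (1, 1).

Step 2 — invert Sigma. det(Sigma) = 19·8 - (-1)² = 151.
  Sigma^{-1} = (1/det) · [[d, -b], [-b, a]] = [[0.053, 0.0066],
 [0.0066, 0.1258]].

Step 3 — form the quadratic (x - mu)^T · Sigma^{-1} · (x - mu):
  Sigma^{-1} · (x - mu) = (0.0596, 0.1325).
  (x - mu)^T · [Sigma^{-1} · (x - mu)] = (1)·(0.0596) + (1)·(0.1325) = 0.1921.

Step 4 — take square root: d = √(0.1921) ≈ 0.4382.

d(x, mu) = √(0.1921) ≈ 0.4382


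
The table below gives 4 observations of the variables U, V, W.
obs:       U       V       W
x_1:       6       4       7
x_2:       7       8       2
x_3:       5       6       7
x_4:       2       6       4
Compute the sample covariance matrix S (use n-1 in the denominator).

Step 1 — column means:
  mean(U) = (6 + 7 + 5 + 2) / 4 = 20/4 = 5
  mean(V) = (4 + 8 + 6 + 6) / 4 = 24/4 = 6
  mean(W) = (7 + 2 + 7 + 4) / 4 = 20/4 = 5

Step 2 — sample covariance S[i,j] = (1/(n-1)) · Σ_k (x_{k,i} - mean_i) · (x_{k,j} - mean_j), with n-1 = 3.
  S[U,U] = ((1)·(1) + (2)·(2) + (0)·(0) + (-3)·(-3)) / 3 = 14/3 = 4.6667
  S[U,V] = ((1)·(-2) + (2)·(2) + (0)·(0) + (-3)·(0)) / 3 = 2/3 = 0.6667
  S[U,W] = ((1)·(2) + (2)·(-3) + (0)·(2) + (-3)·(-1)) / 3 = -1/3 = -0.3333
  S[V,V] = ((-2)·(-2) + (2)·(2) + (0)·(0) + (0)·(0)) / 3 = 8/3 = 2.6667
  S[V,W] = ((-2)·(2) + (2)·(-3) + (0)·(2) + (0)·(-1)) / 3 = -10/3 = -3.3333
  S[W,W] = ((2)·(2) + (-3)·(-3) + (2)·(2) + (-1)·(-1)) / 3 = 18/3 = 6

S is symmetric (S[j,i] = S[i,j]). Assembling:

S = [[4.6667, 0.6667, -0.3333],
 [0.6667, 2.6667, -3.3333],
 [-0.3333, -3.3333, 6]]


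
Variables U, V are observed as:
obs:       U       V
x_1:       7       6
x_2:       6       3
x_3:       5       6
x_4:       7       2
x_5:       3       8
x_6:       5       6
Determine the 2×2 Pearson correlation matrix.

Step 1 — column means:
  mean(U) = (7 + 6 + 5 + 7 + 3 + 5) / 6 = 33/6 = 5.5
  mean(V) = (6 + 3 + 6 + 2 + 8 + 6) / 6 = 31/6 = 5.1667

Step 2 — sample variances and covariances s[i,j] = (1/(n-1)) · Σ_k (x_{k,i} - mean_i) · (x_{k,j} - mean_j), with n-1 = 5:
  s[U,U] = ((1.5)·(1.5) + (0.5)·(0.5) + (-0.5)·(-0.5) + (1.5)·(1.5) + (-2.5)·(-2.5) + (-0.5)·(-0.5)) / 5 = 11.5/5 = 2.3
  s[U,V] = ((1.5)·(0.8333) + (0.5)·(-2.1667) + (-0.5)·(0.8333) + (1.5)·(-3.1667) + (-2.5)·(2.8333) + (-0.5)·(0.8333)) / 5 = -12.5/5 = -2.5
  s[V,V] = ((0.8333)·(0.8333) + (-2.1667)·(-2.1667) + (0.8333)·(0.8333) + (-3.1667)·(-3.1667) + (2.8333)·(2.8333) + (0.8333)·(0.8333)) / 5 = 24.8333/5 = 4.9667
  Sample standard deviations s_i = √(s[i,i]):
  s(U) = √(2.3) = 1.5166
  s(V) = √(4.9667) = 2.2286

Step 3 — r_{ij} = s_{ij} / (s_i · s_j):
  r[U,U] = 1 (diagonal).
  r[U,V] = -2.5 / (1.5166 · 2.2286) = -2.5 / 3.3798 = -0.7397
  r[V,V] = 1 (diagonal).

R is symmetric with unit diagonal. Assembling:

R = [[1, -0.7397],
 [-0.7397, 1]]


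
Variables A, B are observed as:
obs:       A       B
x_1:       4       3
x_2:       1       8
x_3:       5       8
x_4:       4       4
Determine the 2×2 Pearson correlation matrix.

Step 1 — column means:
  mean(A) = (4 + 1 + 5 + 4) / 4 = 14/4 = 3.5
  mean(B) = (3 + 8 + 8 + 4) / 4 = 23/4 = 5.75

Step 2 — sample variances and covariances s[i,j] = (1/(n-1)) · Σ_k (x_{k,i} - mean_i) · (x_{k,j} - mean_j), with n-1 = 3:
  s[A,A] = ((0.5)·(0.5) + (-2.5)·(-2.5) + (1.5)·(1.5) + (0.5)·(0.5)) / 3 = 9/3 = 3
  s[A,B] = ((0.5)·(-2.75) + (-2.5)·(2.25) + (1.5)·(2.25) + (0.5)·(-1.75)) / 3 = -4.5/3 = -1.5
  s[B,B] = ((-2.75)·(-2.75) + (2.25)·(2.25) + (2.25)·(2.25) + (-1.75)·(-1.75)) / 3 = 20.75/3 = 6.9167
  Sample standard deviations s_i = √(s[i,i]):
  s(A) = √(3) = 1.7321
  s(B) = √(6.9167) = 2.63

Step 3 — r_{ij} = s_{ij} / (s_i · s_j):
  r[A,A] = 1 (diagonal).
  r[A,B] = -1.5 / (1.7321 · 2.63) = -1.5 / 4.5552 = -0.3293
  r[B,B] = 1 (diagonal).

R is symmetric with unit diagonal. Assembling:

R = [[1, -0.3293],
 [-0.3293, 1]]


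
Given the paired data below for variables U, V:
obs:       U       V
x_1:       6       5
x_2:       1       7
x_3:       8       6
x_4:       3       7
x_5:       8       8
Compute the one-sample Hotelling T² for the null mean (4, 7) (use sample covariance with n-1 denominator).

Step 1 — sample mean vector:
  mean(U) = (6 + 1 + 8 + 3 + 8) / 5 = 26/5 = 5.2
  mean(V) = (5 + 7 + 6 + 7 + 8) / 5 = 33/5 = 6.6
  x̄ = (5.2, 6.6),  deviation x̄ - mu_0 = (5.2, 6.6) - (4, 7) = (1.2, -0.4).

Step 2 — sample covariance matrix, S[i,j] = (1/(n-1)) · Σ_k (x_{k,i} - mean_i) · (x_{k,j} - mean_j), divisor n-1 = 4:
  S[U,U] = ((0.8)·(0.8) + (-4.2)·(-4.2) + (2.8)·(2.8) + (-2.2)·(-2.2) + (2.8)·(2.8)) / 4 = 38.8/4 = 9.7
  S[U,V] = ((0.8)·(-1.6) + (-4.2)·(0.4) + (2.8)·(-0.6) + (-2.2)·(0.4) + (2.8)·(1.4)) / 4 = -1.6/4 = -0.4
  S[V,V] = ((-1.6)·(-1.6) + (0.4)·(0.4) + (-0.6)·(-0.6) + (0.4)·(0.4) + (1.4)·(1.4)) / 4 = 5.2/4 = 1.3
  S = [[9.7, -0.4],
 [-0.4, 1.3]].

Step 3 — invert S. det(S) = 9.7·1.3 - (-0.4)² = 12.45.
  S^{-1} = (1/det) · [[d, -b], [-b, a]] = [[0.1044, 0.0321],
 [0.0321, 0.7791]].

Step 4 — quadratic form (x̄ - mu_0)^T · S^{-1} · (x̄ - mu_0):
  S^{-1} · (x̄ - mu_0) = (0.1124, -0.2731),
  (x̄ - mu_0)^T · [...] = (1.2)·(0.1124) + (-0.4)·(-0.2731) = 0.2442.

Step 5 — scale by n: T² = 5 · 0.2442 = 1.2209.

T² ≈ 1.2209


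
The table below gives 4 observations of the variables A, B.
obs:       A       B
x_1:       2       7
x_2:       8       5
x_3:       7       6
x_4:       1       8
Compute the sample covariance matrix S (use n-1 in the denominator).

Step 1 — column means:
  mean(A) = (2 + 8 + 7 + 1) / 4 = 18/4 = 4.5
  mean(B) = (7 + 5 + 6 + 8) / 4 = 26/4 = 6.5

Step 2 — sample covariance S[i,j] = (1/(n-1)) · Σ_k (x_{k,i} - mean_i) · (x_{k,j} - mean_j), with n-1 = 3.
  S[A,A] = ((-2.5)·(-2.5) + (3.5)·(3.5) + (2.5)·(2.5) + (-3.5)·(-3.5)) / 3 = 37/3 = 12.3333
  S[A,B] = ((-2.5)·(0.5) + (3.5)·(-1.5) + (2.5)·(-0.5) + (-3.5)·(1.5)) / 3 = -13/3 = -4.3333
  S[B,B] = ((0.5)·(0.5) + (-1.5)·(-1.5) + (-0.5)·(-0.5) + (1.5)·(1.5)) / 3 = 5/3 = 1.6667

S is symmetric (S[j,i] = S[i,j]). Assembling:

S = [[12.3333, -4.3333],
 [-4.3333, 1.6667]]


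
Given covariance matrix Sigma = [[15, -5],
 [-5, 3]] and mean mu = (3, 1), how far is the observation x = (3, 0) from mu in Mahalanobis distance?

Step 1 — centre the observation: (x - mu) = (0, -1).

Step 2 — invert Sigma. det(Sigma) = 15·3 - (-5)² = 20.
  Sigma^{-1} = (1/det) · [[d, -b], [-b, a]] = [[0.15, 0.25],
 [0.25, 0.75]].

Step 3 — form the quadratic (x - mu)^T · Sigma^{-1} · (x - mu):
  Sigma^{-1} · (x - mu) = (-0.25, -0.75).
  (x - mu)^T · [Sigma^{-1} · (x - mu)] = (0)·(-0.25) + (-1)·(-0.75) = 0.75.

Step 4 — take square root: d = √(0.75) ≈ 0.866.

d(x, mu) = √(0.75) ≈ 0.866


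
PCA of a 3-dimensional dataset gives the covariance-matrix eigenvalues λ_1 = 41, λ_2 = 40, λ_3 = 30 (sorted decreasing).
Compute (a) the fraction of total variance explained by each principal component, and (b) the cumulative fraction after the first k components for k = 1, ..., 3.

Step 1 — total variance = trace(Sigma) = Σ λ_i = 41 + 40 + 30 = 111.

Step 2 — fraction explained by component i = λ_i / Σ λ:
  PC1: 41/111 = 0.3694
  PC2: 40/111 = 0.3604
  PC3: 30/111 = 0.2703

Step 3 — cumulative fraction after k components = (λ_1 + ... + λ_k) / Σ λ:
  k = 1: 41/111 = 0.3694
  k = 2: (41 + 40)/111 = 81/111 = 0.7297
  k = 3: (41 + 40 + 30)/111 = 111/111 = 1

Summary (fraction, with percent):

explained: PC1 0.3694 (36.94%), PC2 0.3604 (36.04%), PC3 0.2703 (27.03%);  cumulative: 0.3694, 0.7297, 1


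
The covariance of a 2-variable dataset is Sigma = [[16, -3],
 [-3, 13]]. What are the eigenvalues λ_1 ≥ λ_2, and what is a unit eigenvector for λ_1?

Step 1 — characteristic polynomial of 2×2 Sigma:
  det(Sigma - λI) = λ² - trace · λ + det = 0.
  trace = 16 + 13 = 29, det = 16·13 - (-3)² = 199.
Step 2 — discriminant:
  Δ = trace² - 4·det = 841 - 796 = 45.
Step 3 — eigenvalues:
  λ = (trace ± √Δ)/2 = (29 ± 6.7082)/2,
  λ_1 = 17.8541,  λ_2 = 11.1459.

Step 4 — unit eigenvector for λ_1: solve (Sigma - λ_1 I)v = 0. First row:
  (16 - 17.8541)·v_x + (-3)·v_y = 0, i.e. (-1.8541)·v_x + (-3)·v_y = 0,
  so v ∝ (b, λ_1 - a) = (-3, 1.8541); multiply by -1 so the first entry is positive: u = (3, -1.8541).
  ||u|| = √((3)² + (-1.8541)²) = √(12.4377) ≈ 3.5267,
  v_1 = u/||u|| ≈ (0.8507, -0.5257) (||v_1|| = 1).

λ_1 = 17.8541,  λ_2 = 11.1459;  v_1 ≈ (0.8507, -0.5257)


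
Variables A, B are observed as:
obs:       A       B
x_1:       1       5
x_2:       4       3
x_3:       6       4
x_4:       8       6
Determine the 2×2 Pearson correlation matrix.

Step 1 — column means:
  mean(A) = (1 + 4 + 6 + 8) / 4 = 19/4 = 4.75
  mean(B) = (5 + 3 + 4 + 6) / 4 = 18/4 = 4.5

Step 2 — sample variances and covariances s[i,j] = (1/(n-1)) · Σ_k (x_{k,i} - mean_i) · (x_{k,j} - mean_j), with n-1 = 3:
  s[A,A] = ((-3.75)·(-3.75) + (-0.75)·(-0.75) + (1.25)·(1.25) + (3.25)·(3.25)) / 3 = 26.75/3 = 8.9167
  s[A,B] = ((-3.75)·(0.5) + (-0.75)·(-1.5) + (1.25)·(-0.5) + (3.25)·(1.5)) / 3 = 3.5/3 = 1.1667
  s[B,B] = ((0.5)·(0.5) + (-1.5)·(-1.5) + (-0.5)·(-0.5) + (1.5)·(1.5)) / 3 = 5/3 = 1.6667
  Sample standard deviations s_i = √(s[i,i]):
  s(A) = √(8.9167) = 2.9861
  s(B) = √(1.6667) = 1.291

Step 3 — r_{ij} = s_{ij} / (s_i · s_j):
  r[A,A] = 1 (diagonal).
  r[A,B] = 1.1667 / (2.9861 · 1.291) = 1.1667 / 3.855 = 0.3026
  r[B,B] = 1 (diagonal).

R is symmetric with unit diagonal. Assembling:

R = [[1, 0.3026],
 [0.3026, 1]]


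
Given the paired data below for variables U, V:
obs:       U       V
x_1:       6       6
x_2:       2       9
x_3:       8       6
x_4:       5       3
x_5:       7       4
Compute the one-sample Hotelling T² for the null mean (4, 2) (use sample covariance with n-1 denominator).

Step 1 — sample mean vector:
  mean(U) = (6 + 2 + 8 + 5 + 7) / 5 = 28/5 = 5.6
  mean(V) = (6 + 9 + 6 + 3 + 4) / 5 = 28/5 = 5.6
  x̄ = (5.6, 5.6),  deviation x̄ - mu_0 = (5.6, 5.6) - (4, 2) = (1.6, 3.6).

Step 2 — sample covariance matrix, S[i,j] = (1/(n-1)) · Σ_k (x_{k,i} - mean_i) · (x_{k,j} - mean_j), divisor n-1 = 4:
  S[U,U] = ((0.4)·(0.4) + (-3.6)·(-3.6) + (2.4)·(2.4) + (-0.6)·(-0.6) + (1.4)·(1.4)) / 4 = 21.2/4 = 5.3
  S[U,V] = ((0.4)·(0.4) + (-3.6)·(3.4) + (2.4)·(0.4) + (-0.6)·(-2.6) + (1.4)·(-1.6)) / 4 = -11.8/4 = -2.95
  S[V,V] = ((0.4)·(0.4) + (3.4)·(3.4) + (0.4)·(0.4) + (-2.6)·(-2.6) + (-1.6)·(-1.6)) / 4 = 21.2/4 = 5.3
  S = [[5.3, -2.95],
 [-2.95, 5.3]].

Step 3 — invert S. det(S) = 5.3·5.3 - (-2.95)² = 19.3875.
  S^{-1} = (1/det) · [[d, -b], [-b, a]] = [[0.2734, 0.1522],
 [0.1522, 0.2734]].

Step 4 — quadratic form (x̄ - mu_0)^T · S^{-1} · (x̄ - mu_0):
  S^{-1} · (x̄ - mu_0) = (0.9852, 1.2276),
  (x̄ - mu_0)^T · [...] = (1.6)·(0.9852) + (3.6)·(1.2276) = 5.9956.

Step 5 — scale by n: T² = 5 · 5.9956 = 29.9781.

T² ≈ 29.9781


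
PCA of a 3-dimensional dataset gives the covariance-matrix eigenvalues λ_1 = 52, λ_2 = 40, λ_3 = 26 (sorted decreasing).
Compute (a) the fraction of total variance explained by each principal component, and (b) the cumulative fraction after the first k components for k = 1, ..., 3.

Step 1 — total variance = trace(Sigma) = Σ λ_i = 52 + 40 + 26 = 118.

Step 2 — fraction explained by component i = λ_i / Σ λ:
  PC1: 52/118 = 0.4407
  PC2: 40/118 = 0.339
  PC3: 26/118 = 0.2203

Step 3 — cumulative fraction after k components = (λ_1 + ... + λ_k) / Σ λ:
  k = 1: 52/118 = 0.4407
  k = 2: (52 + 40)/118 = 92/118 = 0.7797
  k = 3: (52 + 40 + 26)/118 = 118/118 = 1

Summary (fraction, with percent):

explained: PC1 0.4407 (44.07%), PC2 0.339 (33.9%), PC3 0.2203 (22.03%);  cumulative: 0.4407, 0.7797, 1


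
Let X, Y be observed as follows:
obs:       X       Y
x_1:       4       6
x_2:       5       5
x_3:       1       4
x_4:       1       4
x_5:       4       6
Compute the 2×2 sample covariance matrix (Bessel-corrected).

Step 1 — column means:
  mean(X) = (4 + 5 + 1 + 1 + 4) / 5 = 15/5 = 3
  mean(Y) = (6 + 5 + 4 + 4 + 6) / 5 = 25/5 = 5

Step 2 — sample covariance S[i,j] = (1/(n-1)) · Σ_k (x_{k,i} - mean_i) · (x_{k,j} - mean_j), with n-1 = 4.
  S[X,X] = ((1)·(1) + (2)·(2) + (-2)·(-2) + (-2)·(-2) + (1)·(1)) / 4 = 14/4 = 3.5
  S[X,Y] = ((1)·(1) + (2)·(0) + (-2)·(-1) + (-2)·(-1) + (1)·(1)) / 4 = 6/4 = 1.5
  S[Y,Y] = ((1)·(1) + (0)·(0) + (-1)·(-1) + (-1)·(-1) + (1)·(1)) / 4 = 4/4 = 1

S is symmetric (S[j,i] = S[i,j]). Assembling:

S = [[3.5, 1.5],
 [1.5, 1]]


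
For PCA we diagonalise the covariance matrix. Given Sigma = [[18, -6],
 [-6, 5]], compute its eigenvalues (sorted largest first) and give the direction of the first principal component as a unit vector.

Step 1 — characteristic polynomial of 2×2 Sigma:
  det(Sigma - λI) = λ² - trace · λ + det = 0.
  trace = 18 + 5 = 23, det = 18·5 - (-6)² = 54.
Step 2 — discriminant:
  Δ = trace² - 4·det = 529 - 216 = 313.
Step 3 — eigenvalues:
  λ = (trace ± √Δ)/2 = (23 ± 17.6918)/2,
  λ_1 = 20.3459,  λ_2 = 2.6541.

Step 4 — unit eigenvector for λ_1: solve (Sigma - λ_1 I)v = 0. First row:
  (18 - 20.3459)·v_x + (-6)·v_y = 0, i.e. (-2.3459)·v_x + (-6)·v_y = 0,
  so v ∝ (b, λ_1 - a) = (-6, 2.3459); multiply by -1 so the first entry is positive: u = (6, -2.3459).
  ||u|| = √((6)² + (-2.3459)²) = √(41.5033) ≈ 6.4423,
  v_1 = u/||u|| ≈ (0.9313, -0.3641) (||v_1|| = 1).

λ_1 = 20.3459,  λ_2 = 2.6541;  v_1 ≈ (0.9313, -0.3641)


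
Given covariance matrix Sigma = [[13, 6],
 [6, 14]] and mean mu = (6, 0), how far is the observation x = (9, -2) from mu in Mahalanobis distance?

Step 1 — centre the observation: (x - mu) = (3, -2).

Step 2 — invert Sigma. det(Sigma) = 13·14 - (6)² = 146.
  Sigma^{-1} = (1/det) · [[d, -b], [-b, a]] = [[0.0959, -0.0411],
 [-0.0411, 0.089]].

Step 3 — form the quadratic (x - mu)^T · Sigma^{-1} · (x - mu):
  Sigma^{-1} · (x - mu) = (0.3699, -0.3014).
  (x - mu)^T · [Sigma^{-1} · (x - mu)] = (3)·(0.3699) + (-2)·(-0.3014) = 1.7123.

Step 4 — take square root: d = √(1.7123) ≈ 1.3086.

d(x, mu) = √(1.7123) ≈ 1.3086


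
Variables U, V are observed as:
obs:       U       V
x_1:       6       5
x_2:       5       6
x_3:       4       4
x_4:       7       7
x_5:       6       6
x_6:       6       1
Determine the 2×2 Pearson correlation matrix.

Step 1 — column means:
  mean(U) = (6 + 5 + 4 + 7 + 6 + 6) / 6 = 34/6 = 5.6667
  mean(V) = (5 + 6 + 4 + 7 + 6 + 1) / 6 = 29/6 = 4.8333

Step 2 — sample variances and covariances s[i,j] = (1/(n-1)) · Σ_k (x_{k,i} - mean_i) · (x_{k,j} - mean_j), with n-1 = 5:
  s[U,U] = ((0.3333)·(0.3333) + (-0.6667)·(-0.6667) + (-1.6667)·(-1.6667) + (1.3333)·(1.3333) + (0.3333)·(0.3333) + (0.3333)·(0.3333)) / 5 = 5.3333/5 = 1.0667
  s[U,V] = ((0.3333)·(0.1667) + (-0.6667)·(1.1667) + (-1.6667)·(-0.8333) + (1.3333)·(2.1667) + (0.3333)·(1.1667) + (0.3333)·(-3.8333)) / 5 = 2.6667/5 = 0.5333
  s[V,V] = ((0.1667)·(0.1667) + (1.1667)·(1.1667) + (-0.8333)·(-0.8333) + (2.1667)·(2.1667) + (1.1667)·(1.1667) + (-3.8333)·(-3.8333)) / 5 = 22.8333/5 = 4.5667
  Sample standard deviations s_i = √(s[i,i]):
  s(U) = √(1.0667) = 1.0328
  s(V) = √(4.5667) = 2.137

Step 3 — r_{ij} = s_{ij} / (s_i · s_j):
  r[U,U] = 1 (diagonal).
  r[U,V] = 0.5333 / (1.0328 · 2.137) = 0.5333 / 2.2071 = 0.2416
  r[V,V] = 1 (diagonal).

R is symmetric with unit diagonal. Assembling:

R = [[1, 0.2416],
 [0.2416, 1]]


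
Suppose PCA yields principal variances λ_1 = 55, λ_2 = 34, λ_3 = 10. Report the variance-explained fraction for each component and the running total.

Step 1 — total variance = trace(Sigma) = Σ λ_i = 55 + 34 + 10 = 99.

Step 2 — fraction explained by component i = λ_i / Σ λ:
  PC1: 55/99 = 0.5556
  PC2: 34/99 = 0.3434
  PC3: 10/99 = 0.101

Step 3 — cumulative fraction after k components = (λ_1 + ... + λ_k) / Σ λ:
  k = 1: 55/99 = 0.5556
  k = 2: (55 + 34)/99 = 89/99 = 0.899
  k = 3: (55 + 34 + 10)/99 = 99/99 = 1

Summary (fraction, with percent):

explained: PC1 0.5556 (55.56%), PC2 0.3434 (34.34%), PC3 0.101 (10.1%);  cumulative: 0.5556, 0.899, 1


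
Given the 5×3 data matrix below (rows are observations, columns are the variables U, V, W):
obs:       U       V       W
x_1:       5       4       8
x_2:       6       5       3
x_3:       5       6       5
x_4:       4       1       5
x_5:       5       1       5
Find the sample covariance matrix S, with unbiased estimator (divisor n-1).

Step 1 — column means:
  mean(U) = (5 + 6 + 5 + 4 + 5) / 5 = 25/5 = 5
  mean(V) = (4 + 5 + 6 + 1 + 1) / 5 = 17/5 = 3.4
  mean(W) = (8 + 3 + 5 + 5 + 5) / 5 = 26/5 = 5.2

Step 2 — sample covariance S[i,j] = (1/(n-1)) · Σ_k (x_{k,i} - mean_i) · (x_{k,j} - mean_j), with n-1 = 4.
  S[U,U] = ((0)·(0) + (1)·(1) + (0)·(0) + (-1)·(-1) + (0)·(0)) / 4 = 2/4 = 0.5
  S[U,V] = ((0)·(0.6) + (1)·(1.6) + (0)·(2.6) + (-1)·(-2.4) + (0)·(-2.4)) / 4 = 4/4 = 1
  S[U,W] = ((0)·(2.8) + (1)·(-2.2) + (0)·(-0.2) + (-1)·(-0.2) + (0)·(-0.2)) / 4 = -2/4 = -0.5
  S[V,V] = ((0.6)·(0.6) + (1.6)·(1.6) + (2.6)·(2.6) + (-2.4)·(-2.4) + (-2.4)·(-2.4)) / 4 = 21.2/4 = 5.3
  S[V,W] = ((0.6)·(2.8) + (1.6)·(-2.2) + (2.6)·(-0.2) + (-2.4)·(-0.2) + (-2.4)·(-0.2)) / 4 = -1.4/4 = -0.35
  S[W,W] = ((2.8)·(2.8) + (-2.2)·(-2.2) + (-0.2)·(-0.2) + (-0.2)·(-0.2) + (-0.2)·(-0.2)) / 4 = 12.8/4 = 3.2

S is symmetric (S[j,i] = S[i,j]). Assembling:

S = [[0.5, 1, -0.5],
 [1, 5.3, -0.35],
 [-0.5, -0.35, 3.2]]


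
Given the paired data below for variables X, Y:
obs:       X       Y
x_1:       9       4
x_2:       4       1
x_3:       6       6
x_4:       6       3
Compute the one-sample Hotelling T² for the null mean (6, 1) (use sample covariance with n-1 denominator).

Step 1 — sample mean vector:
  mean(X) = (9 + 4 + 6 + 6) / 4 = 25/4 = 6.25
  mean(Y) = (4 + 1 + 6 + 3) / 4 = 14/4 = 3.5
  x̄ = (6.25, 3.5),  deviation x̄ - mu_0 = (6.25, 3.5) - (6, 1) = (0.25, 2.5).

Step 2 — sample covariance matrix, S[i,j] = (1/(n-1)) · Σ_k (x_{k,i} - mean_i) · (x_{k,j} - mean_j), divisor n-1 = 3:
  S[X,X] = ((2.75)·(2.75) + (-2.25)·(-2.25) + (-0.25)·(-0.25) + (-0.25)·(-0.25)) / 3 = 12.75/3 = 4.25
  S[X,Y] = ((2.75)·(0.5) + (-2.25)·(-2.5) + (-0.25)·(2.5) + (-0.25)·(-0.5)) / 3 = 6.5/3 = 2.1667
  S[Y,Y] = ((0.5)·(0.5) + (-2.5)·(-2.5) + (2.5)·(2.5) + (-0.5)·(-0.5)) / 3 = 13/3 = 4.3333
  S = [[4.25, 2.1667],
 [2.1667, 4.3333]].

Step 3 — invert S. det(S) = 4.25·4.3333 - (2.1667)² = 13.7222.
  S^{-1} = (1/det) · [[d, -b], [-b, a]] = [[0.3158, -0.1579],
 [-0.1579, 0.3097]].

Step 4 — quadratic form (x̄ - mu_0)^T · S^{-1} · (x̄ - mu_0):
  S^{-1} · (x̄ - mu_0) = (-0.3158, 0.7348),
  (x̄ - mu_0)^T · [...] = (0.25)·(-0.3158) + (2.5)·(0.7348) = 1.7581.

Step 5 — scale by n: T² = 4 · 1.7581 = 7.0324.

T² ≈ 7.0324


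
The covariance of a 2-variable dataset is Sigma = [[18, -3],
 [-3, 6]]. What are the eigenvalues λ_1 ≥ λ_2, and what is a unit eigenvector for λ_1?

Step 1 — characteristic polynomial of 2×2 Sigma:
  det(Sigma - λI) = λ² - trace · λ + det = 0.
  trace = 18 + 6 = 24, det = 18·6 - (-3)² = 99.
Step 2 — discriminant:
  Δ = trace² - 4·det = 576 - 396 = 180.
Step 3 — eigenvalues:
  λ = (trace ± √Δ)/2 = (24 ± 13.4164)/2,
  λ_1 = 18.7082,  λ_2 = 5.2918.

Step 4 — unit eigenvector for λ_1: solve (Sigma - λ_1 I)v = 0. First row:
  (18 - 18.7082)·v_x + (-3)·v_y = 0, i.e. (-0.7082)·v_x + (-3)·v_y = 0,
  so v ∝ (b, λ_1 - a) = (-3, 0.7082); multiply by -1 so the first entry is positive: u = (3, -0.7082).
  ||u|| = √((3)² + (-0.7082)²) = √(9.5016) ≈ 3.0825,
  v_1 = u/||u|| ≈ (0.9732, -0.2298) (||v_1|| = 1).

λ_1 = 18.7082,  λ_2 = 5.2918;  v_1 ≈ (0.9732, -0.2298)


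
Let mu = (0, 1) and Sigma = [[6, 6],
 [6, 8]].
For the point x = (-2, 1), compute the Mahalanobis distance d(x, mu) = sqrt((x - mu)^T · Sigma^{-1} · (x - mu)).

Step 1 — centre the observation: (x - mu) = (-2, 0).

Step 2 — invert Sigma. det(Sigma) = 6·8 - (6)² = 12.
  Sigma^{-1} = (1/det) · [[d, -b], [-b, a]] = [[0.6667, -0.5],
 [-0.5, 0.5]].

Step 3 — form the quadratic (x - mu)^T · Sigma^{-1} · (x - mu):
  Sigma^{-1} · (x - mu) = (-1.3333, 1).
  (x - mu)^T · [Sigma^{-1} · (x - mu)] = (-2)·(-1.3333) + (0)·(1) = 2.6667.

Step 4 — take square root: d = √(2.6667) ≈ 1.633.

d(x, mu) = √(2.6667) ≈ 1.633


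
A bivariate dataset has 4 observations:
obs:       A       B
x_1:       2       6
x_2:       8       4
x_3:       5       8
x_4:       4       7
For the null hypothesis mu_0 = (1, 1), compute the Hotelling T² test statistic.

Step 1 — sample mean vector:
  mean(A) = (2 + 8 + 5 + 4) / 4 = 19/4 = 4.75
  mean(B) = (6 + 4 + 8 + 7) / 4 = 25/4 = 6.25
  x̄ = (4.75, 6.25),  deviation x̄ - mu_0 = (4.75, 6.25) - (1, 1) = (3.75, 5.25).

Step 2 — sample covariance matrix, S[i,j] = (1/(n-1)) · Σ_k (x_{k,i} - mean_i) · (x_{k,j} - mean_j), divisor n-1 = 3:
  S[A,A] = ((-2.75)·(-2.75) + (3.25)·(3.25) + (0.25)·(0.25) + (-0.75)·(-0.75)) / 3 = 18.75/3 = 6.25
  S[A,B] = ((-2.75)·(-0.25) + (3.25)·(-2.25) + (0.25)·(1.75) + (-0.75)·(0.75)) / 3 = -6.75/3 = -2.25
  S[B,B] = ((-0.25)·(-0.25) + (-2.25)·(-2.25) + (1.75)·(1.75) + (0.75)·(0.75)) / 3 = 8.75/3 = 2.9167
  S = [[6.25, -2.25],
 [-2.25, 2.9167]].

Step 3 — invert S. det(S) = 6.25·2.9167 - (-2.25)² = 13.1667.
  S^{-1} = (1/det) · [[d, -b], [-b, a]] = [[0.2215, 0.1709],
 [0.1709, 0.4747]].

Step 4 — quadratic form (x̄ - mu_0)^T · S^{-1} · (x̄ - mu_0):
  S^{-1} · (x̄ - mu_0) = (1.7278, 3.1329),
  (x̄ - mu_0)^T · [...] = (3.75)·(1.7278) + (5.25)·(3.1329) = 22.9272.

Step 5 — scale by n: T² = 4 · 22.9272 = 91.7089.

T² ≈ 91.7089


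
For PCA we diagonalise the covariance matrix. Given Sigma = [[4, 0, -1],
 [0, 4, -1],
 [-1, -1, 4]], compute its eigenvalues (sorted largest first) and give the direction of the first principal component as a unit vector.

Step 1 — characteristic polynomial p(λ) = det(λI - Sigma) = λ³ - tr·λ² + c_1·λ - det, where tr = trace, c_1 = sum of the principal 2×2 minors, det = det(Sigma):
  tr = 4 + 4 + 4 = 12,
  c_1 = (4·4 - (0)²) + (4·4 - (-1)²) + (4·4 - (-1)²) = 16 + 15 + 15 = 46,
  det = 4·(4·4 - (-1)²) - (0)·((0)·4 - (-1)·(-1)) + (-1)·((0)·(-1) - 4·(-1)) = 4·(15) - (0)·(-1) + (-1)·(4) = 56.
  So p(λ) = λ³ - 12λ² + 46λ - 56.
Step 2 — look for an integer root (rational root theorem: any rational root is an integer divisor of 56). Testing λ = 4:
  p(4) = 64 - 192 + 184 - 56 = 0  ✓
  Dividing out (λ - 4): p(λ) = (λ - 4)(λ² - 8λ + 14).
Step 3 — remaining eigenvalues from the quadratic λ² - 8λ + 14 = 0:
  Δ = 8² - 4·14 = 64 - 56 = 8,  λ = (8 ± √8)/2 = (8 ± 2.8284)/2 ≈ 5.4142 or 2.5858.
  Sorted: λ_1 = 5.4142,  λ_2 = 4,  λ_3 = 2.5858  (check: sum = 12 = tr ✓).

Step 4 — unit eigenvector for λ_1 ≈ 5.4142: v spans the null space of (Sigma - λ_1 I), whose rows are
  r_1 = (-1.4142, 0, -1),  r_2 = (0, -1.4142, -1),  r_3 = (-1, -1, -1.4142).
  v is orthogonal to every row, so take v ∝ r_1 × r_2 = ((0)·(-1) - (-1)·(-1.4142), (-1)·(0) - (-1.4142)·(-1), (-1.4142)·(-1.4142) - (0)·(0)) ≈ (-1.4142, -1.4142, 2).
  Rescale (multiply by -1 so the first nonzero entry is positive): u = (1.4142, 1.4142, -2).
  ||u|| = √((1.4142)² + (1.4142)² + (-2)²) = √(8) ≈ 2.8284,  v_1 = u/||u|| ≈ (0.5, 0.5, -0.7071) (||v_1|| = 1).

λ_1 = 5.4142,  λ_2 = 4,  λ_3 = 2.5858;  v_1 ≈ (0.5, 0.5, -0.7071)


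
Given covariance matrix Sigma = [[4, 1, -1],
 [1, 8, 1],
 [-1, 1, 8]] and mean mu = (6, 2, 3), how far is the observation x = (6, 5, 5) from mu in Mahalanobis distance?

Step 1 — centre the observation: (x - mu) = (0, 3, 2).

Step 2 — invert Sigma (cofactor / det for 3×3, or solve directly):
  Sigma^{-1} = [[0.2692, -0.0385, 0.0385],
 [-0.0385, 0.1325, -0.0214],
 [0.0385, -0.0214, 0.1325]].

Step 3 — form the quadratic (x - mu)^T · Sigma^{-1} · (x - mu):
  Sigma^{-1} · (x - mu) = (-0.0385, 0.3547, 0.2009).
  (x - mu)^T · [Sigma^{-1} · (x - mu)] = (0)·(-0.0385) + (3)·(0.3547) + (2)·(0.2009) = 1.4658.

Step 4 — take square root: d = √(1.4658) ≈ 1.2107.

d(x, mu) = √(1.4658) ≈ 1.2107


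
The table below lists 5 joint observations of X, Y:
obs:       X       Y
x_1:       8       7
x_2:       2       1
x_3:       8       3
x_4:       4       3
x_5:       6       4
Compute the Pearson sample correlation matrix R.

Step 1 — column means:
  mean(X) = (8 + 2 + 8 + 4 + 6) / 5 = 28/5 = 5.6
  mean(Y) = (7 + 1 + 3 + 3 + 4) / 5 = 18/5 = 3.6

Step 2 — sample variances and covariances s[i,j] = (1/(n-1)) · Σ_k (x_{k,i} - mean_i) · (x_{k,j} - mean_j), with n-1 = 4:
  s[X,X] = ((2.4)·(2.4) + (-3.6)·(-3.6) + (2.4)·(2.4) + (-1.6)·(-1.6) + (0.4)·(0.4)) / 4 = 27.2/4 = 6.8
  s[X,Y] = ((2.4)·(3.4) + (-3.6)·(-2.6) + (2.4)·(-0.6) + (-1.6)·(-0.6) + (0.4)·(0.4)) / 4 = 17.2/4 = 4.3
  s[Y,Y] = ((3.4)·(3.4) + (-2.6)·(-2.6) + (-0.6)·(-0.6) + (-0.6)·(-0.6) + (0.4)·(0.4)) / 4 = 19.2/4 = 4.8
  Sample standard deviations s_i = √(s[i,i]):
  s(X) = √(6.8) = 2.6077
  s(Y) = √(4.8) = 2.1909

Step 3 — r_{ij} = s_{ij} / (s_i · s_j):
  r[X,X] = 1 (diagonal).
  r[X,Y] = 4.3 / (2.6077 · 2.1909) = 4.3 / 5.7131 = 0.7527
  r[Y,Y] = 1 (diagonal).

R is symmetric with unit diagonal. Assembling:

R = [[1, 0.7527],
 [0.7527, 1]]


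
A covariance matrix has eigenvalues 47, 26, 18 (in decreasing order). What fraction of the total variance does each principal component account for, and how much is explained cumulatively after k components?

Step 1 — total variance = trace(Sigma) = Σ λ_i = 47 + 26 + 18 = 91.

Step 2 — fraction explained by component i = λ_i / Σ λ:
  PC1: 47/91 = 0.5165
  PC2: 26/91 = 0.2857
  PC3: 18/91 = 0.1978

Step 3 — cumulative fraction after k components = (λ_1 + ... + λ_k) / Σ λ:
  k = 1: 47/91 = 0.5165
  k = 2: (47 + 26)/91 = 73/91 = 0.8022
  k = 3: (47 + 26 + 18)/91 = 91/91 = 1

Summary (fraction, with percent):

explained: PC1 0.5165 (51.65%), PC2 0.2857 (28.57%), PC3 0.1978 (19.78%);  cumulative: 0.5165, 0.8022, 1


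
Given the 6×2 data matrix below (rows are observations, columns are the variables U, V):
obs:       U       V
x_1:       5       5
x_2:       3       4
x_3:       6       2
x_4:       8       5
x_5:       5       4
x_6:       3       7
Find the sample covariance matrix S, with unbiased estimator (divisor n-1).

Step 1 — column means:
  mean(U) = (5 + 3 + 6 + 8 + 5 + 3) / 6 = 30/6 = 5
  mean(V) = (5 + 4 + 2 + 5 + 4 + 7) / 6 = 27/6 = 4.5

Step 2 — sample covariance S[i,j] = (1/(n-1)) · Σ_k (x_{k,i} - mean_i) · (x_{k,j} - mean_j), with n-1 = 5.
  S[U,U] = ((0)·(0) + (-2)·(-2) + (1)·(1) + (3)·(3) + (0)·(0) + (-2)·(-2)) / 5 = 18/5 = 3.6
  S[U,V] = ((0)·(0.5) + (-2)·(-0.5) + (1)·(-2.5) + (3)·(0.5) + (0)·(-0.5) + (-2)·(2.5)) / 5 = -5/5 = -1
  S[V,V] = ((0.5)·(0.5) + (-0.5)·(-0.5) + (-2.5)·(-2.5) + (0.5)·(0.5) + (-0.5)·(-0.5) + (2.5)·(2.5)) / 5 = 13.5/5 = 2.7

S is symmetric (S[j,i] = S[i,j]). Assembling:

S = [[3.6, -1],
 [-1, 2.7]]


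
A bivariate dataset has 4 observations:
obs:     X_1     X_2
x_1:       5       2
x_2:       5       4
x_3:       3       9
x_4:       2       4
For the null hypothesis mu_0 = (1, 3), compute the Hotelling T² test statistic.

Step 1 — sample mean vector:
  mean(X_1) = (5 + 5 + 3 + 2) / 4 = 15/4 = 3.75
  mean(X_2) = (2 + 4 + 9 + 4) / 4 = 19/4 = 4.75
  x̄ = (3.75, 4.75),  deviation x̄ - mu_0 = (3.75, 4.75) - (1, 3) = (2.75, 1.75).

Step 2 — sample covariance matrix, S[i,j] = (1/(n-1)) · Σ_k (x_{k,i} - mean_i) · (x_{k,j} - mean_j), divisor n-1 = 3:
  S[X_1,X_1] = ((1.25)·(1.25) + (1.25)·(1.25) + (-0.75)·(-0.75) + (-1.75)·(-1.75)) / 3 = 6.75/3 = 2.25
  S[X_1,X_2] = ((1.25)·(-2.75) + (1.25)·(-0.75) + (-0.75)·(4.25) + (-1.75)·(-0.75)) / 3 = -6.25/3 = -2.0833
  S[X_2,X_2] = ((-2.75)·(-2.75) + (-0.75)·(-0.75) + (4.25)·(4.25) + (-0.75)·(-0.75)) / 3 = 26.75/3 = 8.9167
  S = [[2.25, -2.0833],
 [-2.0833, 8.9167]].

Step 3 — invert S. det(S) = 2.25·8.9167 - (-2.0833)² = 15.7222.
  S^{-1} = (1/det) · [[d, -b], [-b, a]] = [[0.5671, 0.1325],
 [0.1325, 0.1431]].

Step 4 — quadratic form (x̄ - mu_0)^T · S^{-1} · (x̄ - mu_0):
  S^{-1} · (x̄ - mu_0) = (1.7915, 0.6148),
  (x̄ - mu_0)^T · [...] = (2.75)·(1.7915) + (1.75)·(0.6148) = 6.0027.

Step 5 — scale by n: T² = 4 · 6.0027 = 24.0106.

T² ≈ 24.0106


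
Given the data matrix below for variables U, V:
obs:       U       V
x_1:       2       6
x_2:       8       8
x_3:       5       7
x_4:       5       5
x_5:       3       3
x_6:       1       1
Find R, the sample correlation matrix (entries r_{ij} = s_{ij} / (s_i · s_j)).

Step 1 — column means:
  mean(U) = (2 + 8 + 5 + 5 + 3 + 1) / 6 = 24/6 = 4
  mean(V) = (6 + 8 + 7 + 5 + 3 + 1) / 6 = 30/6 = 5

Step 2 — sample variances and covariances s[i,j] = (1/(n-1)) · Σ_k (x_{k,i} - mean_i) · (x_{k,j} - mean_j), with n-1 = 5:
  s[U,U] = ((-2)·(-2) + (4)·(4) + (1)·(1) + (1)·(1) + (-1)·(-1) + (-3)·(-3)) / 5 = 32/5 = 6.4
  s[U,V] = ((-2)·(1) + (4)·(3) + (1)·(2) + (1)·(0) + (-1)·(-2) + (-3)·(-4)) / 5 = 26/5 = 5.2
  s[V,V] = ((1)·(1) + (3)·(3) + (2)·(2) + (0)·(0) + (-2)·(-2) + (-4)·(-4)) / 5 = 34/5 = 6.8
  Sample standard deviations s_i = √(s[i,i]):
  s(U) = √(6.4) = 2.5298
  s(V) = √(6.8) = 2.6077

Step 3 — r_{ij} = s_{ij} / (s_i · s_j):
  r[U,U] = 1 (diagonal).
  r[U,V] = 5.2 / (2.5298 · 2.6077) = 5.2 / 6.597 = 0.7882
  r[V,V] = 1 (diagonal).

R is symmetric with unit diagonal. Assembling:

R = [[1, 0.7882],
 [0.7882, 1]]


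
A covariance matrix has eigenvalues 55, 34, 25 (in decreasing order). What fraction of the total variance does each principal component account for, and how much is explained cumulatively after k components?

Step 1 — total variance = trace(Sigma) = Σ λ_i = 55 + 34 + 25 = 114.

Step 2 — fraction explained by component i = λ_i / Σ λ:
  PC1: 55/114 = 0.4825
  PC2: 34/114 = 0.2982
  PC3: 25/114 = 0.2193

Step 3 — cumulative fraction after k components = (λ_1 + ... + λ_k) / Σ λ:
  k = 1: 55/114 = 0.4825
  k = 2: (55 + 34)/114 = 89/114 = 0.7807
  k = 3: (55 + 34 + 25)/114 = 114/114 = 1

Summary (fraction, with percent):

explained: PC1 0.4825 (48.25%), PC2 0.2982 (29.82%), PC3 0.2193 (21.93%);  cumulative: 0.4825, 0.7807, 1


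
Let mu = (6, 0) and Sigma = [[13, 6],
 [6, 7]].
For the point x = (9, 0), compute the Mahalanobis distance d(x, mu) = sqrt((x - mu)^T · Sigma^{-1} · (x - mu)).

Step 1 — centre the observation: (x - mu) = (3, 0).

Step 2 — invert Sigma. det(Sigma) = 13·7 - (6)² = 55.
  Sigma^{-1} = (1/det) · [[d, -b], [-b, a]] = [[0.1273, -0.1091],
 [-0.1091, 0.2364]].

Step 3 — form the quadratic (x - mu)^T · Sigma^{-1} · (x - mu):
  Sigma^{-1} · (x - mu) = (0.3818, -0.3273).
  (x - mu)^T · [Sigma^{-1} · (x - mu)] = (3)·(0.3818) + (0)·(-0.3273) = 1.1455.

Step 4 — take square root: d = √(1.1455) ≈ 1.0703.

d(x, mu) = √(1.1455) ≈ 1.0703


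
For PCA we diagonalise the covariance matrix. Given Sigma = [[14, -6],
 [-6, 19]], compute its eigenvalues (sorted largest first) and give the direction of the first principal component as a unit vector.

Step 1 — characteristic polynomial of 2×2 Sigma:
  det(Sigma - λI) = λ² - trace · λ + det = 0.
  trace = 14 + 19 = 33, det = 14·19 - (-6)² = 230.
Step 2 — discriminant:
  Δ = trace² - 4·det = 1089 - 920 = 169.
Step 3 — eigenvalues:
  λ = (trace ± √Δ)/2 = (33 ± 13)/2,
  λ_1 = 23,  λ_2 = 10.

Step 4 — unit eigenvector for λ_1: solve (Sigma - λ_1 I)v = 0. First row:
  (14 - 23)·v_x + (-6)·v_y = 0, i.e. (-9)·v_x + (-6)·v_y = 0,
  so v ∝ (b, λ_1 - a) = (-6, 9); multiply by -1 so the first entry is positive: u = (6, -9).
  ||u|| = √((6)² + (-9)²) = √(117) ≈ 10.8167,
  v_1 = u/||u|| ≈ (0.5547, -0.8321) (||v_1|| = 1).

λ_1 = 23,  λ_2 = 10;  v_1 ≈ (0.5547, -0.8321)


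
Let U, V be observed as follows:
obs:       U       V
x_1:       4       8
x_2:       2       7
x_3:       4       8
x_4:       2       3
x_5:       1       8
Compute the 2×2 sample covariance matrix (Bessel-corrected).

Step 1 — column means:
  mean(U) = (4 + 2 + 4 + 2 + 1) / 5 = 13/5 = 2.6
  mean(V) = (8 + 7 + 8 + 3 + 8) / 5 = 34/5 = 6.8

Step 2 — sample covariance S[i,j] = (1/(n-1)) · Σ_k (x_{k,i} - mean_i) · (x_{k,j} - mean_j), with n-1 = 4.
  S[U,U] = ((1.4)·(1.4) + (-0.6)·(-0.6) + (1.4)·(1.4) + (-0.6)·(-0.6) + (-1.6)·(-1.6)) / 4 = 7.2/4 = 1.8
  S[U,V] = ((1.4)·(1.2) + (-0.6)·(0.2) + (1.4)·(1.2) + (-0.6)·(-3.8) + (-1.6)·(1.2)) / 4 = 3.6/4 = 0.9
  S[V,V] = ((1.2)·(1.2) + (0.2)·(0.2) + (1.2)·(1.2) + (-3.8)·(-3.8) + (1.2)·(1.2)) / 4 = 18.8/4 = 4.7

S is symmetric (S[j,i] = S[i,j]). Assembling:

S = [[1.8, 0.9],
 [0.9, 4.7]]


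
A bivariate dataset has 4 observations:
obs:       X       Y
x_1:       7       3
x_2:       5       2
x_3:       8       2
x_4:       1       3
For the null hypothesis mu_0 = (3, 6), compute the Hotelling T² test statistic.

Step 1 — sample mean vector:
  mean(X) = (7 + 5 + 8 + 1) / 4 = 21/4 = 5.25
  mean(Y) = (3 + 2 + 2 + 3) / 4 = 10/4 = 2.5
  x̄ = (5.25, 2.5),  deviation x̄ - mu_0 = (5.25, 2.5) - (3, 6) = (2.25, -3.5).

Step 2 — sample covariance matrix, S[i,j] = (1/(n-1)) · Σ_k (x_{k,i} - mean_i) · (x_{k,j} - mean_j), divisor n-1 = 3:
  S[X,X] = ((1.75)·(1.75) + (-0.25)·(-0.25) + (2.75)·(2.75) + (-4.25)·(-4.25)) / 3 = 28.75/3 = 9.5833
  S[X,Y] = ((1.75)·(0.5) + (-0.25)·(-0.5) + (2.75)·(-0.5) + (-4.25)·(0.5)) / 3 = -2.5/3 = -0.8333
  S[Y,Y] = ((0.5)·(0.5) + (-0.5)·(-0.5) + (-0.5)·(-0.5) + (0.5)·(0.5)) / 3 = 1/3 = 0.3333
  S = [[9.5833, -0.8333],
 [-0.8333, 0.3333]].

Step 3 — invert S. det(S) = 9.5833·0.3333 - (-0.8333)² = 2.5.
  S^{-1} = (1/det) · [[d, -b], [-b, a]] = [[0.1333, 0.3333],
 [0.3333, 3.8333]].

Step 4 — quadratic form (x̄ - mu_0)^T · S^{-1} · (x̄ - mu_0):
  S^{-1} · (x̄ - mu_0) = (-0.8667, -12.6667),
  (x̄ - mu_0)^T · [...] = (2.25)·(-0.8667) + (-3.5)·(-12.6667) = 42.3833.

Step 5 — scale by n: T² = 4 · 42.3833 = 169.5333.

T² ≈ 169.5333


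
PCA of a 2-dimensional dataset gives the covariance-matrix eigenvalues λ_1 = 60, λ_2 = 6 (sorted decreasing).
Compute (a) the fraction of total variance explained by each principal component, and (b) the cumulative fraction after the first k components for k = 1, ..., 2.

Step 1 — total variance = trace(Sigma) = Σ λ_i = 60 + 6 = 66.

Step 2 — fraction explained by component i = λ_i / Σ λ:
  PC1: 60/66 = 0.9091
  PC2: 6/66 = 0.0909

Step 3 — cumulative fraction after k components = (λ_1 + ... + λ_k) / Σ λ:
  k = 1: 60/66 = 0.9091
  k = 2: (60 + 6)/66 = 66/66 = 1

Summary (fraction, with percent):

explained: PC1 0.9091 (90.91%), PC2 0.0909 (9.09%);  cumulative: 0.9091, 1


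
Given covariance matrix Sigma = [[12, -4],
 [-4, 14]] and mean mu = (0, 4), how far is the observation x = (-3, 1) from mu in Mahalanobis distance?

Step 1 — centre the observation: (x - mu) = (-3, -3).

Step 2 — invert Sigma. det(Sigma) = 12·14 - (-4)² = 152.
  Sigma^{-1} = (1/det) · [[d, -b], [-b, a]] = [[0.0921, 0.0263],
 [0.0263, 0.0789]].

Step 3 — form the quadratic (x - mu)^T · Sigma^{-1} · (x - mu):
  Sigma^{-1} · (x - mu) = (-0.3553, -0.3158).
  (x - mu)^T · [Sigma^{-1} · (x - mu)] = (-3)·(-0.3553) + (-3)·(-0.3158) = 2.0132.

Step 4 — take square root: d = √(2.0132) ≈ 1.4189.

d(x, mu) = √(2.0132) ≈ 1.4189


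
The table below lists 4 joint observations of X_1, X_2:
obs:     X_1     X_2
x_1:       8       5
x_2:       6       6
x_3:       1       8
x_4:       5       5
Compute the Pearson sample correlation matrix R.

Step 1 — column means:
  mean(X_1) = (8 + 6 + 1 + 5) / 4 = 20/4 = 5
  mean(X_2) = (5 + 6 + 8 + 5) / 4 = 24/4 = 6

Step 2 — sample variances and covariances s[i,j] = (1/(n-1)) · Σ_k (x_{k,i} - mean_i) · (x_{k,j} - mean_j), with n-1 = 3:
  s[X_1,X_1] = ((3)·(3) + (1)·(1) + (-4)·(-4) + (0)·(0)) / 3 = 26/3 = 8.6667
  s[X_1,X_2] = ((3)·(-1) + (1)·(0) + (-4)·(2) + (0)·(-1)) / 3 = -11/3 = -3.6667
  s[X_2,X_2] = ((-1)·(-1) + (0)·(0) + (2)·(2) + (-1)·(-1)) / 3 = 6/3 = 2
  Sample standard deviations s_i = √(s[i,i]):
  s(X_1) = √(8.6667) = 2.9439
  s(X_2) = √(2) = 1.4142

Step 3 — r_{ij} = s_{ij} / (s_i · s_j):
  r[X_1,X_1] = 1 (diagonal).
  r[X_1,X_2] = -3.6667 / (2.9439 · 1.4142) = -3.6667 / 4.1633 = -0.8807
  r[X_2,X_2] = 1 (diagonal).

R is symmetric with unit diagonal. Assembling:

R = [[1, -0.8807],
 [-0.8807, 1]]


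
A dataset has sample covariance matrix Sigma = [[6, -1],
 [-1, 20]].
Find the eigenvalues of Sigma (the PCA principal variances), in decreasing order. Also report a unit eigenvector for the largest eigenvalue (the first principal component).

Step 1 — characteristic polynomial of 2×2 Sigma:
  det(Sigma - λI) = λ² - trace · λ + det = 0.
  trace = 6 + 20 = 26, det = 6·20 - (-1)² = 119.
Step 2 — discriminant:
  Δ = trace² - 4·det = 676 - 476 = 200.
Step 3 — eigenvalues:
  λ = (trace ± √Δ)/2 = (26 ± 14.1421)/2,
  λ_1 = 20.0711,  λ_2 = 5.9289.

Step 4 — unit eigenvector for λ_1: solve (Sigma - λ_1 I)v = 0. First row:
  (6 - 20.0711)·v_x + (-1)·v_y = 0, i.e. (-14.0711)·v_x + (-1)·v_y = 0,
  so v ∝ (b, λ_1 - a) = (-1, 14.0711); multiply by -1 so the first entry is positive: u = (1, -14.0711).
  ||u|| = √((1)² + (-14.0711)²) = √(198.9949) ≈ 14.1066,
  v_1 = u/||u|| ≈ (0.0709, -0.9975) (||v_1|| = 1).

λ_1 = 20.0711,  λ_2 = 5.9289;  v_1 ≈ (0.0709, -0.9975)


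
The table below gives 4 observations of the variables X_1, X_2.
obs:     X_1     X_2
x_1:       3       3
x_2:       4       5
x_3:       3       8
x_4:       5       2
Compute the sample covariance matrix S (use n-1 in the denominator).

Step 1 — column means:
  mean(X_1) = (3 + 4 + 3 + 5) / 4 = 15/4 = 3.75
  mean(X_2) = (3 + 5 + 8 + 2) / 4 = 18/4 = 4.5

Step 2 — sample covariance S[i,j] = (1/(n-1)) · Σ_k (x_{k,i} - mean_i) · (x_{k,j} - mean_j), with n-1 = 3.
  S[X_1,X_1] = ((-0.75)·(-0.75) + (0.25)·(0.25) + (-0.75)·(-0.75) + (1.25)·(1.25)) / 3 = 2.75/3 = 0.9167
  S[X_1,X_2] = ((-0.75)·(-1.5) + (0.25)·(0.5) + (-0.75)·(3.5) + (1.25)·(-2.5)) / 3 = -4.5/3 = -1.5
  S[X_2,X_2] = ((-1.5)·(-1.5) + (0.5)·(0.5) + (3.5)·(3.5) + (-2.5)·(-2.5)) / 3 = 21/3 = 7

S is symmetric (S[j,i] = S[i,j]). Assembling:

S = [[0.9167, -1.5],
 [-1.5, 7]]


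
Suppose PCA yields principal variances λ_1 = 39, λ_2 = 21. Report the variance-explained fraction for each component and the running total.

Step 1 — total variance = trace(Sigma) = Σ λ_i = 39 + 21 = 60.

Step 2 — fraction explained by component i = λ_i / Σ λ:
  PC1: 39/60 = 0.65
  PC2: 21/60 = 0.35

Step 3 — cumulative fraction after k components = (λ_1 + ... + λ_k) / Σ λ:
  k = 1: 39/60 = 0.65
  k = 2: (39 + 21)/60 = 60/60 = 1

Summary (fraction, with percent):

explained: PC1 0.65 (65%), PC2 0.35 (35%);  cumulative: 0.65, 1


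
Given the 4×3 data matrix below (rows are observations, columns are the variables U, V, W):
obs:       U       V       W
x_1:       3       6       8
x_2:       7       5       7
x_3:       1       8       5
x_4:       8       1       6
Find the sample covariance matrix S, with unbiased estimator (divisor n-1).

Step 1 — column means:
  mean(U) = (3 + 7 + 1 + 8) / 4 = 19/4 = 4.75
  mean(V) = (6 + 5 + 8 + 1) / 4 = 20/4 = 5
  mean(W) = (8 + 7 + 5 + 6) / 4 = 26/4 = 6.5

Step 2 — sample covariance S[i,j] = (1/(n-1)) · Σ_k (x_{k,i} - mean_i) · (x_{k,j} - mean_j), with n-1 = 3.
  S[U,U] = ((-1.75)·(-1.75) + (2.25)·(2.25) + (-3.75)·(-3.75) + (3.25)·(3.25)) / 3 = 32.75/3 = 10.9167
  S[U,V] = ((-1.75)·(1) + (2.25)·(0) + (-3.75)·(3) + (3.25)·(-4)) / 3 = -26/3 = -8.6667
  S[U,W] = ((-1.75)·(1.5) + (2.25)·(0.5) + (-3.75)·(-1.5) + (3.25)·(-0.5)) / 3 = 2.5/3 = 0.8333
  S[V,V] = ((1)·(1) + (0)·(0) + (3)·(3) + (-4)·(-4)) / 3 = 26/3 = 8.6667
  S[V,W] = ((1)·(1.5) + (0)·(0.5) + (3)·(-1.5) + (-4)·(-0.5)) / 3 = -1/3 = -0.3333
  S[W,W] = ((1.5)·(1.5) + (0.5)·(0.5) + (-1.5)·(-1.5) + (-0.5)·(-0.5)) / 3 = 5/3 = 1.6667

S is symmetric (S[j,i] = S[i,j]). Assembling:

S = [[10.9167, -8.6667, 0.8333],
 [-8.6667, 8.6667, -0.3333],
 [0.8333, -0.3333, 1.6667]]
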